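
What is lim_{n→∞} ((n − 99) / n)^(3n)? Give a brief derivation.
lim = e^(−297)

Rewrite as (1 − 99/n)^(3n). By the standard limit (1 + x/n)^n → e^x, we have (1 − 99/n)^n → e^(−99), and raising to the 3rd power gives e^(−297).
More precisely, ln[(1 − 99/n)^(3n)] = 3n · ln(1 − 99/n) = 3n · (-99/n + O(1/n^2)) = -297 + O(1/n) → -297.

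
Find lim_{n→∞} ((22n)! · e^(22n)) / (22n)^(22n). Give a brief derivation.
lim = ∞

Stirling: (22n)! ~ sqrt(2π·22n) · (22n/e)^(22n). Hence
  (22n)! · e^(22n) / (22n)^(22n) ~ sqrt(2π·22n) = sqrt(2π·22) · sqrt(n) → ∞.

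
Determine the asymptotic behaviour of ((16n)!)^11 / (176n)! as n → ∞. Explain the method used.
((16n)!)^11/(176n)! ~ ((2π·16n)^(10/2) / sqrt(11)) · 11^(−11·16n)  →  0

Write N = 16n. Stirling: N! ~ sqrt(2π N)(N/e)^N and (11N)! ~ sqrt(2π·11N)·(11N/e)^(11N).
  (N!)^11/(11N)! ~ (2π N)^(11/2) (N/e)^(11N) / [sqrt(2π·11N) (11N/e)^(11N)]
     = (2π N)^(11/2) / sqrt(2π·11N) · (N/(11N))^(11N)
     = (2π N)^((11−1)/2) / sqrt(11) · 11^(−11N).
Since 11^11 > 1, the factor 11^(−11N) decays exponentially, so the ratio → 0. Substituting N = 16n gives the stated form.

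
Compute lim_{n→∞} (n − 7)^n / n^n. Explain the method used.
lim = e^(−7)

Rewrite as (1 − 7/n)^(n). By the standard limit (1 + x/n)^n → e^x, we have (1 − 7/n)^n → e^(−7), and raising to the 1st power gives e^(−7).
More precisely, ln[(1 − 7/n)^(n)] = n · ln(1 − 7/n) = n · (-7/n + O(1/n^2)) = -7 + O(1/n) → -7.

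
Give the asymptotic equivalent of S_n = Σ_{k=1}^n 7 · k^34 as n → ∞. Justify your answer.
S_n ~ n^35 / 5

By integral comparison (Euler-Maclaurin), Σ_{k=1}^n 7 · k^34 = 7 · ∫_0^n x^34 dx + O(n^34) = 7 · n^35/35 = n^35 / 5 + O(n^34). (Equivalently, Faulhaber's formula gives the same leading term.)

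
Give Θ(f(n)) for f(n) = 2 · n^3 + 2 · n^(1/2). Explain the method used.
f(n) ∈ Θ(n^3)

Compare the terms by growth order. For large n, n^a · (log n)^b dominates n^a' · (log n)^b' iff a > a', or (a = a' and b > b'). Ranking the 2 terms shows the dominant one is 2 · n^3. Hence f(n) ∈ Θ(n^3).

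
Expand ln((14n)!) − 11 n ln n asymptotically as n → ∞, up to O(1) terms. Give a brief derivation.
ln((14n)!) − 11 n ln n = 3 n ln n + 14(ln 14 − 1) n + (1/2) ln(2π·14n) + O(1/n)

Stirling: ln((14n)!) = 14n ln(14n) − 14n + (1/2) ln(2π·14n) + O(1/n).
Expand 14n ln(14n) = 14n (ln n + ln 14) = 14n ln n + 14n ln 14.
Subtract 11n ln n: leading term is (14 − 11) n ln n = 3 n ln n. The next term is 14n ln 14 − 14n = 14(ln 14 − 1) n. Then the (1/2) ln(2π·14n) correction.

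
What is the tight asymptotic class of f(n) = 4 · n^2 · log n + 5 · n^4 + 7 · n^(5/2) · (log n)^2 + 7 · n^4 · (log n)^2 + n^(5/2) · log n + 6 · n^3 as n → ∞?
f(n) ∈ Θ(n^4 · (log n)^2)

Compare the terms by growth order. For large n, n^a · (log n)^b dominates n^a' · (log n)^b' iff a > a', or (a = a' and b > b'). Ranking the 6 terms shows the dominant one is 7 · n^4 · (log n)^2. Hence f(n) ∈ Θ(n^4 · (log n)^2).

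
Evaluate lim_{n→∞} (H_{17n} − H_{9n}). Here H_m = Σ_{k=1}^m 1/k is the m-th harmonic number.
lim = ln(17/9)

Euler-Maclaurin gives H_m = ln m + γ + 1/(2m) + O(1/m^2). The γ and O(1/m) terms cancel in the difference:
  H_{17n} − H_{9n} = ln(17n) − ln(9n) + O(1/n) = ln(17/9) + O(1/n).
Hence the limit is ln(17/9).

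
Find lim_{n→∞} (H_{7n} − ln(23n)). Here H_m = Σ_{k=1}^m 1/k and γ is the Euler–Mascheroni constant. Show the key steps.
lim = ln(7/23) + γ

By Euler-Maclaurin, H_m = ln m + γ + O(1/m). So
  H_{7n} − ln(23n) = ln(7n) + γ − ln(23n) + O(1/n)
                       = ln(7/23) + γ + O(1/n).
Hence the limit is ln(7/23) + γ.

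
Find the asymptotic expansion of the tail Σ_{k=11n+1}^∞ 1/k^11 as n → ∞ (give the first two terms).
Σ_{k>11n} 1/k^11 = 1/(10 · (11n)^10) − 1/(2 · (11n)^11) + O(1/(11n)^12)

Compare to the integral: ∫_{11n}^∞ x^(−11) dx = [−x^(−10)/10]_{11n}^∞ = 1/((11−1)·(11n)^10). The Euler-Maclaurin correction adds −f(11n)/2 = −1/(2·(11n)^11). Euler-Maclaurin then gives
  Σ_{k>11n} 1/k^11 = ∫_{11n}^∞ dx/x^11 − 1/(2·(11n)^11) + O(1/(11n)^12).
(Equivalently this is ζ(11) − Σ_{k≤11n} 1/k^11.)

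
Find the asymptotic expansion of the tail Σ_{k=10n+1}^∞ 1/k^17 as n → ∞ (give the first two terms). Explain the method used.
Σ_{k>10n} 1/k^17 = 1/(16 · (10n)^16) − 1/(2 · (10n)^17) + O(1/(10n)^18)

Compare to the integral: ∫_{10n}^∞ x^(−17) dx = [−x^(−16)/16]_{10n}^∞ = 1/((17−1)·(10n)^16). The Euler-Maclaurin correction adds −f(10n)/2 = −1/(2·(10n)^17). Euler-Maclaurin then gives
  Σ_{k>10n} 1/k^17 = ∫_{10n}^∞ dx/x^17 − 1/(2·(10n)^17) + O(1/(10n)^18).
(Equivalently this is ζ(17) − Σ_{k≤10n} 1/k^17.)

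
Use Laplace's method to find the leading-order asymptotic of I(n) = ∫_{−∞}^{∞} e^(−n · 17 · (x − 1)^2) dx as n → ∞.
I(n) = sqrt(π/(17n))

Here φ(x) = 17 · (x − 1)^2 has its unique minimum at x* = 1 with φ(x*) = 0 and φ''(x*) = 34. Laplace's method gives
  I(n) ~ e^(−n φ(x*)) · sqrt(2π / (n · φ''(x*))) = sqrt(2π / (34n)) = sqrt(π/(17n)).
This is exact: substituting u = (x − 1)·sqrt(17n) gives I(n) = (1/sqrt(17n)) ∫_{−∞}^{∞} e^(−u^2) du = sqrt(π/(17n)).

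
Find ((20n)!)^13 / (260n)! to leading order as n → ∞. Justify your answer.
((20n)!)^13/(260n)! ~ ((2π·20n)^(12/2) / sqrt(13)) · 13^(−13·20n)  →  0

Write N = 20n. Stirling: N! ~ sqrt(2π N)(N/e)^N and (13N)! ~ sqrt(2π·13N)·(13N/e)^(13N).
  (N!)^13/(13N)! ~ (2π N)^(13/2) (N/e)^(13N) / [sqrt(2π·13N) (13N/e)^(13N)]
     = (2π N)^(13/2) / sqrt(2π·13N) · (N/(13N))^(13N)
     = (2π N)^((13−1)/2) / sqrt(13) · 13^(−13N).
Since 13^13 > 1, the factor 13^(−13N) decays exponentially, so the ratio → 0. Substituting N = 20n gives the stated form.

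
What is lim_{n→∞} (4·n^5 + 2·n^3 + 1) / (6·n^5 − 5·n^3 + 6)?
lim = 4/6 = 2/3

For large n the leading n^5 terms dominate both numerator and denominator. Dividing top and bottom by n^5, every other term tends to 0, leaving 4/6 = 2/3.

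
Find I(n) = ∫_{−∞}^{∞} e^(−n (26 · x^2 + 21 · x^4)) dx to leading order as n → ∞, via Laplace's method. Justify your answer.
I(n) ~ sqrt(π/(26n))

φ(x) = 26 · x^2 + 21 · x^4 has its unique global minimum at x* = 0 (since φ'(x) = 52x + 84x^3 = 0 only at x = 0 for real x with both coefficients positive, and φ → ∞ as |x| → ∞). At x* = 0, φ(0) = 0 and φ''(0) = 52. Laplace's method then gives
  I(n) ~ sqrt(2π / (n · φ''(0))) · e^(−n φ(0)) = sqrt(2π / (52n)) = sqrt(π/(26n)).
The 21 · x^4 term contributes only at subleading order (an O(1/n) relative correction).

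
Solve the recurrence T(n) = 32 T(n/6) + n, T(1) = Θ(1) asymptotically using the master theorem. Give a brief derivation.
T(n) = Θ(n^(log_6 32))

Master theorem: compare f(n) = n to n^(log_6 32) where log_6 32 ≈ 1.934. Since 1 < log_6 32, we have f(n) = O(n^(log_6 32 − ε)) for some ε > 0 — Case 1. Hence T(n) = Θ(n^(log_6 32)).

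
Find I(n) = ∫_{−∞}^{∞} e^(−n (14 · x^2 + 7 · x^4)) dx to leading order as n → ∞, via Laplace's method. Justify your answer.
I(n) ~ sqrt(π/(14n))

φ(x) = 14 · x^2 + 7 · x^4 has its unique global minimum at x* = 0 (since φ'(x) = 28x + 28x^3 = 0 only at x = 0 for real x with both coefficients positive, and φ → ∞ as |x| → ∞). At x* = 0, φ(0) = 0 and φ''(0) = 28. Laplace's method then gives
  I(n) ~ sqrt(2π / (n · φ''(0))) · e^(−n φ(0)) = sqrt(2π / (28n)) = sqrt(π/(14n)).
The 7 · x^4 term contributes only at subleading order (an O(1/n) relative correction).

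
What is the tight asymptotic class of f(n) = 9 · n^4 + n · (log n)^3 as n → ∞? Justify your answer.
f(n) ∈ Θ(n^4)

Compare the terms by growth order. For large n, n^a · (log n)^b dominates n^a' · (log n)^b' iff a > a', or (a = a' and b > b'). Ranking the 2 terms shows the dominant one is 9 · n^4. Hence f(n) ∈ Θ(n^4).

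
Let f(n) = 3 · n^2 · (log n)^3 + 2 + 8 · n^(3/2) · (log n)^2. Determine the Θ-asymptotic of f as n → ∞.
f(n) ∈ Θ(n^2 · (log n)^3)

Compare the terms by growth order. For large n, n^a · (log n)^b dominates n^a' · (log n)^b' iff a > a', or (a = a' and b > b'). Ranking the 3 terms shows the dominant one is 3 · n^2 · (log n)^3. Hence f(n) ∈ Θ(n^2 · (log n)^3).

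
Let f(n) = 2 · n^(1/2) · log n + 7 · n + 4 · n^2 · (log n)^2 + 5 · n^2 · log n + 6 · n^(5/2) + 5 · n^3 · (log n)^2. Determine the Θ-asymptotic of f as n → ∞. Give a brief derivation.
f(n) ∈ Θ(n^3 · (log n)^2)

Compare the terms by growth order. For large n, n^a · (log n)^b dominates n^a' · (log n)^b' iff a > a', or (a = a' and b > b'). Ranking the 6 terms shows the dominant one is 5 · n^3 · (log n)^2. Hence f(n) ∈ Θ(n^3 · (log n)^2).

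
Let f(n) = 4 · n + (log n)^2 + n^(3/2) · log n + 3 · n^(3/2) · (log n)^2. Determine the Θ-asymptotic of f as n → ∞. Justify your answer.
f(n) ∈ Θ(n^(3/2) · (log n)^2)

Compare the terms by growth order. For large n, n^a · (log n)^b dominates n^a' · (log n)^b' iff a > a', or (a = a' and b > b'). Ranking the 4 terms shows the dominant one is 3 · n^(3/2) · (log n)^2. Hence f(n) ∈ Θ(n^(3/2) · (log n)^2).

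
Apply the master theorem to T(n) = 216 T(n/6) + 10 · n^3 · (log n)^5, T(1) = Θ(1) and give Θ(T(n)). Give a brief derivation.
T(n) = Θ(n^3 · (log n)^6)

Here log_6 216 = 3 and f(n) = 10 · n^3 · (log n)^5 = Θ(n^(log_6 216) · (log n)^5). This is the extended Case 2 of the master theorem (f matches the critical exponent up to log factors), giving T(n) = Θ(n^(log_6 216) · (log n)^(5+1)) = Θ(n^3 · (log n)^6).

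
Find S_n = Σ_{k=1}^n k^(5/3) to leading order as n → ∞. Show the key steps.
S_n ~ (3/8) · n^(8/3)

Integral comparison: Σ_{k=1}^n k^(5/3) = ∫_0^n x^(5/3) dx + O(n^(5/3)). The integral is n^(1 + 5/3) / (1 + 5/3) = n^((5+3)/3) / ((5+3)/3) = (3/8) · n^(8/3).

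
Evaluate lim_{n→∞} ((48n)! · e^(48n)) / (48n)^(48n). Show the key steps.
lim = ∞

Stirling: (48n)! ~ sqrt(2π·48n) · (48n/e)^(48n). Hence
  (48n)! · e^(48n) / (48n)^(48n) ~ sqrt(2π·48n) = sqrt(2π·48) · sqrt(n) → ∞.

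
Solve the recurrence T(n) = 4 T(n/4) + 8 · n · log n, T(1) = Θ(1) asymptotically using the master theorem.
T(n) = Θ(n · (log n)^2)

Here log_4 4 = 1 and f(n) = 8 · n · log n = Θ(n^(log_4 4) · (log n)^1). This is the extended Case 2 of the master theorem (f matches the critical exponent up to log factors), giving T(n) = Θ(n^(log_4 4) · (log n)^(1+1)) = Θ(n · (log n)^2).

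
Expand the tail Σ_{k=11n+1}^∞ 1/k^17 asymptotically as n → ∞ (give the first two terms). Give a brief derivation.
Σ_{k>11n} 1/k^17 = 1/(16 · (11n)^16) − 1/(2 · (11n)^17) + O(1/(11n)^18)

Compare to the integral: ∫_{11n}^∞ x^(−17) dx = [−x^(−16)/16]_{11n}^∞ = 1/((17−1)·(11n)^16). The Euler-Maclaurin correction adds −f(11n)/2 = −1/(2·(11n)^17). Euler-Maclaurin then gives
  Σ_{k>11n} 1/k^17 = ∫_{11n}^∞ dx/x^17 − 1/(2·(11n)^17) + O(1/(11n)^18).
(Equivalently this is ζ(17) − Σ_{k≤11n} 1/k^17.)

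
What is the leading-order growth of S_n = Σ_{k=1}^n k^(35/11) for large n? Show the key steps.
S_n ~ (11/46) · n^(46/11)

Integral comparison: Σ_{k=1}^n k^(35/11) = ∫_0^n x^(35/11) dx + O(n^(35/11)). The integral is n^(1 + 35/11) / (1 + 35/11) = n^((35+11)/11) / ((35+11)/11) = (11/46) · n^(46/11).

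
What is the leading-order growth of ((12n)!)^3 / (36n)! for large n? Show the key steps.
((12n)!)^3/(36n)! ~ ((2π·12n)^(2/2) / sqrt(3)) · 3^(−3·12n)  →  0

Write N = 12n. Stirling: N! ~ sqrt(2π N)(N/e)^N and (3N)! ~ sqrt(2π·3N)·(3N/e)^(3N).
  (N!)^3/(3N)! ~ (2π N)^(3/2) (N/e)^(3N) / [sqrt(2π·3N) (3N/e)^(3N)]
     = (2π N)^(3/2) / sqrt(2π·3N) · (N/(3N))^(3N)
     = (2π N)^((3−1)/2) / sqrt(3) · 3^(−3N).
Since 3^3 > 1, the factor 3^(−3N) decays exponentially, so the ratio → 0. Substituting N = 12n gives the stated form.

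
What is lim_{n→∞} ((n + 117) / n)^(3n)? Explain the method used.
lim = e^351

Rewrite as (1 + 117/n)^(3n). By the standard limit (1 + x/n)^n → e^x, we have (1 + 117/n)^n → e^117, and raising to the 3rd power gives e^351.
More precisely, ln[(1 + 117/n)^(3n)] = 3n · ln(1 + 117/n) = 3n · (117/n + O(1/n^2)) = 351 + O(1/n) → 351.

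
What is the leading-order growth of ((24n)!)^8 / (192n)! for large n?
((24n)!)^8/(192n)! ~ ((2π·24n)^(7/2) / sqrt(8)) · 8^(−8·24n)  →  0

Write N = 24n. Stirling: N! ~ sqrt(2π N)(N/e)^N and (8N)! ~ sqrt(2π·8N)·(8N/e)^(8N).
  (N!)^8/(8N)! ~ (2π N)^(8/2) (N/e)^(8N) / [sqrt(2π·8N) (8N/e)^(8N)]
     = (2π N)^(8/2) / sqrt(2π·8N) · (N/(8N))^(8N)
     = (2π N)^((8−1)/2) / sqrt(8) · 8^(−8N).
Since 8^8 > 1, the factor 8^(−8N) decays exponentially, so the ratio → 0. Substituting N = 24n gives the stated form.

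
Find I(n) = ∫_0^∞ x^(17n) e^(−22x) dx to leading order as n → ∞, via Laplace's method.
I(n) ~ (sqrt(2π·17n) / 22) · (17n/(22e))^(17n)

Write the integrand as exp(17n ln x − 22x) and set f(x) = 17n ln x − 22x. Then f'(x) = 17n/x − 22 = 0 at x* = 17n/22, and f''(x*) = −17n/x*^2 = −22^2/(17n). Laplace's method (interior maximum) gives
  I(n) ~ e^(f(x*)) · sqrt(2π / |f''(x*)|)
        = exp(17n ln(17n/22) − 17n) · sqrt(2π · 17n / 22^2)
        = (17n/22)^(17n) e^(−17n) · sqrt(2π·17n) / 22
        = (sqrt(2π·17n) / 22) · (17n/(22e))^(17n).
This matches Γ(17n+1)/22^(17n+1) with Stirling applied to Γ.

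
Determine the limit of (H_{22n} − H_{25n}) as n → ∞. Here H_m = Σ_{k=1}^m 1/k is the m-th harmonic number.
lim = ln(22/25)

Euler-Maclaurin gives H_m = ln m + γ + 1/(2m) + O(1/m^2). The γ and O(1/m) terms cancel in the difference:
  H_{22n} − H_{25n} = ln(22n) − ln(25n) + O(1/n) = ln(22/25) + O(1/n).
Hence the limit is ln(22/25).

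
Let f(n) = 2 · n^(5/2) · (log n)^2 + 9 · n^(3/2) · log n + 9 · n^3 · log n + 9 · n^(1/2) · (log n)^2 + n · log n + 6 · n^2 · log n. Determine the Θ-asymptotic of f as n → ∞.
f(n) ∈ Θ(n^3 · log n)

Compare the terms by growth order. For large n, n^a · (log n)^b dominates n^a' · (log n)^b' iff a > a', or (a = a' and b > b'). Ranking the 6 terms shows the dominant one is 9 · n^3 · log n. Hence f(n) ∈ Θ(n^3 · log n).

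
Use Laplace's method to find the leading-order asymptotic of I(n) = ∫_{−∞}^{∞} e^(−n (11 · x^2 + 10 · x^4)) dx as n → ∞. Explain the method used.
I(n) ~ sqrt(π/(11n))

φ(x) = 11 · x^2 + 10 · x^4 has its unique global minimum at x* = 0 (since φ'(x) = 22x + 40x^3 = 0 only at x = 0 for real x with both coefficients positive, and φ → ∞ as |x| → ∞). At x* = 0, φ(0) = 0 and φ''(0) = 22. Laplace's method then gives
  I(n) ~ sqrt(2π / (n · φ''(0))) · e^(−n φ(0)) = sqrt(2π / (22n)) = sqrt(π/(11n)).
The 10 · x^4 term contributes only at subleading order (an O(1/n) relative correction).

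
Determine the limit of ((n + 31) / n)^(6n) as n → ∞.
lim = e^186

Rewrite as (1 + 31/n)^(6n). By the standard limit (1 + x/n)^n → e^x, we have (1 + 31/n)^n → e^31, and raising to the 6th power gives e^186.
More precisely, ln[(1 + 31/n)^(6n)] = 6n · ln(1 + 31/n) = 6n · (31/n + O(1/n^2)) = 186 + O(1/n) → 186.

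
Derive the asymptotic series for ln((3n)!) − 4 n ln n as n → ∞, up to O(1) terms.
ln((3n)!) − 4 n ln n = −n ln n + 3(ln 3 − 1) n + (1/2) ln(2π·3n) + O(1/n)

Stirling: ln((3n)!) = 3n ln(3n) − 3n + (1/2) ln(2π·3n) + O(1/n).
Expand 3n ln(3n) = 3n (ln n + ln 3) = 3n ln n + 3n ln 3.
Subtract 4n ln n: leading term is (3 − 4) n ln n = −n ln n. The next term is 3n ln 3 − 3n = 3(ln 3 − 1) n. Then the (1/2) ln(2π·3n) correction.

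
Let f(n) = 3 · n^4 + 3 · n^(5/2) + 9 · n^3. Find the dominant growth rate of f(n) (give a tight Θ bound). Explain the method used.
f(n) ∈ Θ(n^4)

Compare the terms by growth order. For large n, n^a · (log n)^b dominates n^a' · (log n)^b' iff a > a', or (a = a' and b > b'). Ranking the 3 terms shows the dominant one is 3 · n^4. Hence f(n) ∈ Θ(n^4).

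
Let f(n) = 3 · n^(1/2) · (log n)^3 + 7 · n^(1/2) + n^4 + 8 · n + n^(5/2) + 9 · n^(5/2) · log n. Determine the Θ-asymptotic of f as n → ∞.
f(n) ∈ Θ(n^4)

Compare the terms by growth order. For large n, n^a · (log n)^b dominates n^a' · (log n)^b' iff a > a', or (a = a' and b > b'). Ranking the 6 terms shows the dominant one is n^4. Hence f(n) ∈ Θ(n^4).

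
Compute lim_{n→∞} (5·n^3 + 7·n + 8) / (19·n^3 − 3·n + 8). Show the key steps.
lim = 5/19

For large n the leading n^3 terms dominate both numerator and denominator. Dividing top and bottom by n^3, every other term tends to 0, leaving 5/19.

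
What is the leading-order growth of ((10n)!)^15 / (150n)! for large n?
((10n)!)^15/(150n)! ~ ((2π·10n)^(14/2) / sqrt(15)) · 15^(−15·10n)  →  0

Write N = 10n. Stirling: N! ~ sqrt(2π N)(N/e)^N and (15N)! ~ sqrt(2π·15N)·(15N/e)^(15N).
  (N!)^15/(15N)! ~ (2π N)^(15/2) (N/e)^(15N) / [sqrt(2π·15N) (15N/e)^(15N)]
     = (2π N)^(15/2) / sqrt(2π·15N) · (N/(15N))^(15N)
     = (2π N)^((15−1)/2) / sqrt(15) · 15^(−15N).
Since 15^15 > 1, the factor 15^(−15N) decays exponentially, so the ratio → 0. Substituting N = 10n gives the stated form.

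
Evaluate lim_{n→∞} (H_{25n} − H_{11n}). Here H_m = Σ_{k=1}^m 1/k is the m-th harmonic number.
lim = ln(25/11)

Euler-Maclaurin gives H_m = ln m + γ + 1/(2m) + O(1/m^2). The γ and O(1/m) terms cancel in the difference:
  H_{25n} − H_{11n} = ln(25n) − ln(11n) + O(1/n) = ln(25/11) + O(1/n).
Hence the limit is ln(25/11).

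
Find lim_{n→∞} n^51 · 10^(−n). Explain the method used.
lim = 0

Exponentials with base > 1 dominate every fixed polynomial: for any fixed c, n^c / 10^n → 0 as n → ∞ (e.g. by the ratio test, or by writing 10^n = e^(n ln 10) and noting e^(n ln 10) / n^c → ∞). Hence n^51 · 10^(−n) = n^51 / 10^n → 0.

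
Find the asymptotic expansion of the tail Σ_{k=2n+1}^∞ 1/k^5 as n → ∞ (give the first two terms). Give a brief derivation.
Σ_{k>2n} 1/k^5 = 1/(4 · (2n)^4) − 1/(2 · (2n)^5) + O(1/(2n)^6)

Compare to the integral: ∫_{2n}^∞ x^(−5) dx = [−x^(−4)/4]_{2n}^∞ = 1/((5−1)·(2n)^4). The Euler-Maclaurin correction adds −f(2n)/2 = −1/(2·(2n)^5). Euler-Maclaurin then gives
  Σ_{k>2n} 1/k^5 = ∫_{2n}^∞ dx/x^5 − 1/(2·(2n)^5) + O(1/(2n)^6).
(Equivalently this is ζ(5) − Σ_{k≤2n} 1/k^5.)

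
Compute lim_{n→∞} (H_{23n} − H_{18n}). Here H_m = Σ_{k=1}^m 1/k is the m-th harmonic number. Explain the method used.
lim = ln(23/18)

Euler-Maclaurin gives H_m = ln m + γ + 1/(2m) + O(1/m^2). The γ and O(1/m) terms cancel in the difference:
  H_{23n} − H_{18n} = ln(23n) − ln(18n) + O(1/n) = ln(23/18) + O(1/n).
Hence the limit is ln(23/18).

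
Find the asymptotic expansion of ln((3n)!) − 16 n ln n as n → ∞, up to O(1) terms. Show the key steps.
ln((3n)!) − 16 n ln n = −13 n ln n + 3(ln 3 − 1) n + (1/2) ln(2π·3n) + O(1/n)

Stirling: ln((3n)!) = 3n ln(3n) − 3n + (1/2) ln(2π·3n) + O(1/n).
Expand 3n ln(3n) = 3n (ln n + ln 3) = 3n ln n + 3n ln 3.
Subtract 16n ln n: leading term is (3 − 16) n ln n = −13 n ln n. The next term is 3n ln 3 − 3n = 3(ln 3 − 1) n. Then the (1/2) ln(2π·3n) correction.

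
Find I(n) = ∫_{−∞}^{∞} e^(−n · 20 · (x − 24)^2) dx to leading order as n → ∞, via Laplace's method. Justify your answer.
I(n) = sqrt(π/(20n))

Here φ(x) = 20 · (x − 24)^2 has its unique minimum at x* = 24 with φ(x*) = 0 and φ''(x*) = 40. Laplace's method gives
  I(n) ~ e^(−n φ(x*)) · sqrt(2π / (n · φ''(x*))) = sqrt(2π / (40n)) = sqrt(π/(20n)).
This is exact: substituting u = (x − 24)·sqrt(20n) gives I(n) = (1/sqrt(20n)) ∫_{−∞}^{∞} e^(−u^2) du = sqrt(π/(20n)).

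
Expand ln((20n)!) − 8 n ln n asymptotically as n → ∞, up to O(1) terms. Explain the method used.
ln((20n)!) − 8 n ln n = 12 n ln n + 20(ln 20 − 1) n + (1/2) ln(2π·20n) + O(1/n)

Stirling: ln((20n)!) = 20n ln(20n) − 20n + (1/2) ln(2π·20n) + O(1/n).
Expand 20n ln(20n) = 20n (ln n + ln 20) = 20n ln n + 20n ln 20.
Subtract 8n ln n: leading term is (20 − 8) n ln n = 12 n ln n. The next term is 20n ln 20 − 20n = 20(ln 20 − 1) n. Then the (1/2) ln(2π·20n) correction.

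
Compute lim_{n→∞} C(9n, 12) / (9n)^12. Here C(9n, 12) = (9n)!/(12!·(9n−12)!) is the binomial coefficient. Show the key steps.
lim = 1/12! = 1/479001600

With N = 9n → ∞: C(N, 12) / N^12 = [N(N−1)…(N−11)] / (12! · N^12) = (1/12!) · 1 · (1 − 1/(9n)) · … · (1 − 11/(9n)). Each factor → 1 as N → ∞, so the limit is 1/12! = 1/479001600.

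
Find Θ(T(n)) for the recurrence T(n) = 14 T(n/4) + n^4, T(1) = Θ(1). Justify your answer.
T(n) = Θ(n^4)

log_4 14 ≈ 1.904. f(n) = n^4 dominates n^(log_4 14) since 4 > 1.904, and the regularity condition a·f(n/b) = 14·(n/4)^4 = (14/256)·n^4 ≤ c·f(n) holds with c = 14/256 ≈ 0.0547 < 1. So this is Case 3: T(n) = Θ(f(n)) = Θ(n^4).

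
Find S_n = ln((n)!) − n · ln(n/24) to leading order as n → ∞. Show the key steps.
S_n ~ n · (ln 24 − 1) + O(ln n)

Stirling: ln((n)!) = n ln(n) − n + O(ln n).
  S_n = n ln(n) − n − n ln(n/24) + O(ln n)
      = n ln(n) − n ln n + n ln 24 − n + O(ln n)
      = n ln 24 − n + O(ln n)
      = n (ln 24 − 1) + O(ln n).
Numerically ln(24) − 1 ≈ 2.1781.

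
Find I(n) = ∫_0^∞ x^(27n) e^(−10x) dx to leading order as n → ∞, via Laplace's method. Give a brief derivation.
I(n) ~ (sqrt(2π·27n) / 10) · (27n/(10e))^(27n)

Write the integrand as exp(27n ln x − 10x) and set f(x) = 27n ln x − 10x. Then f'(x) = 27n/x − 10 = 0 at x* = 27n/10, and f''(x*) = −27n/x*^2 = −10^2/(27n). Laplace's method (interior maximum) gives
  I(n) ~ e^(f(x*)) · sqrt(2π / |f''(x*)|)
        = exp(27n ln(27n/10) − 27n) · sqrt(2π · 27n / 10^2)
        = (27n/10)^(27n) e^(−27n) · sqrt(2π·27n) / 10
        = (sqrt(2π·27n) / 10) · (27n/(10e))^(27n).
This matches Γ(27n+1)/10^(27n+1) with Stirling applied to Γ.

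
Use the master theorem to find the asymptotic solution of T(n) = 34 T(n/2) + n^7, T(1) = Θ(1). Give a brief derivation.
T(n) = Θ(n^7)

log_2 34 ≈ 5.087. f(n) = n^7 dominates n^(log_2 34) since 7 > 5.087, and the regularity condition a·f(n/b) = 34·(n/2)^7 = (34/128)·n^7 ≤ c·f(n) holds with c = 34/128 ≈ 0.266 < 1. So this is Case 3: T(n) = Θ(f(n)) = Θ(n^7).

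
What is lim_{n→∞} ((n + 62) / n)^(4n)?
lim = e^248

Rewrite as (1 + 62/n)^(4n). By the standard limit (1 + x/n)^n → e^x, we have (1 + 62/n)^n → e^62, and raising to the 4th power gives e^248.
More precisely, ln[(1 + 62/n)^(4n)] = 4n · ln(1 + 62/n) = 4n · (62/n + O(1/n^2)) = 248 + O(1/n) → 248.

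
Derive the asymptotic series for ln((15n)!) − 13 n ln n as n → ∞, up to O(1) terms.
ln((15n)!) − 13 n ln n = 2 n ln n + 15(ln 15 − 1) n + (1/2) ln(2π·15n) + O(1/n)

Stirling: ln((15n)!) = 15n ln(15n) − 15n + (1/2) ln(2π·15n) + O(1/n).
Expand 15n ln(15n) = 15n (ln n + ln 15) = 15n ln n + 15n ln 15.
Subtract 13n ln n: leading term is (15 − 13) n ln n = 2 n ln n. The next term is 15n ln 15 − 15n = 15(ln 15 − 1) n. Then the (1/2) ln(2π·15n) correction.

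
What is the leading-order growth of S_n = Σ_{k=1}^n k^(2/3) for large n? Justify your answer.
S_n ~ (3/5) · n^(5/3)

Integral comparison: Σ_{k=1}^n k^(2/3) = ∫_0^n x^(2/3) dx + O(n^(2/3)). The integral is n^(1 + 2/3) / (1 + 2/3) = n^((2+3)/3) / ((2+3)/3) = (3/5) · n^(5/3).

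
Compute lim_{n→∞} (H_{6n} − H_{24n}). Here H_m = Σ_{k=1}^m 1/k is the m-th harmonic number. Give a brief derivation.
lim = ln(6/24) = −ln 4

Euler-Maclaurin gives H_m = ln m + γ + 1/(2m) + O(1/m^2). The γ and O(1/m) terms cancel in the difference:
  H_{6n} − H_{24n} = ln(6n) − ln(24n) + O(1/n) = ln(6/24) + O(1/n).
Hence the limit is ln(6/24) = −ln 4.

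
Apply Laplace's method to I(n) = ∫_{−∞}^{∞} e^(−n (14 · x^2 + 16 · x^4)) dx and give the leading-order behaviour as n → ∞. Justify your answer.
I(n) ~ sqrt(π/(14n))

φ(x) = 14 · x^2 + 16 · x^4 has its unique global minimum at x* = 0 (since φ'(x) = 28x + 64x^3 = 0 only at x = 0 for real x with both coefficients positive, and φ → ∞ as |x| → ∞). At x* = 0, φ(0) = 0 and φ''(0) = 28. Laplace's method then gives
  I(n) ~ sqrt(2π / (n · φ''(0))) · e^(−n φ(0)) = sqrt(2π / (28n)) = sqrt(π/(14n)).
The 16 · x^4 term contributes only at subleading order (an O(1/n) relative correction).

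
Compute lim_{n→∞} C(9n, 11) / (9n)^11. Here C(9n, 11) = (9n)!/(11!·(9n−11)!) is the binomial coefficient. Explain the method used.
lim = 1/11! = 1/39916800

With N = 9n → ∞: C(N, 11) / N^11 = [N(N−1)…(N−10)] / (11! · N^11) = (1/11!) · 1 · (1 − 1/(9n)) · … · (1 − 10/(9n)). Each factor → 1 as N → ∞, so the limit is 1/11! = 1/39916800.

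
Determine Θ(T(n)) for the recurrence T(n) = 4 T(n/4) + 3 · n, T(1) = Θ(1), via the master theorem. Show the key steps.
T(n) = Θ(n log n)

log_4 4 = 1, and f(n) = 3 · n = Θ(n^(log_4 4)). This is Case 2 of the master theorem: T(n) = Θ(f(n) · log n) = Θ(n log n).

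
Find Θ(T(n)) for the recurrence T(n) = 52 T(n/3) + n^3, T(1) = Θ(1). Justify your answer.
T(n) = Θ(n^(log_3 52))

Master theorem: compare f(n) = n^3 to n^(log_3 52) where log_3 52 ≈ 3.597. Since 3 < log_3 52, we have f(n) = O(n^(log_3 52 − ε)) for some ε > 0 — Case 1. Hence T(n) = Θ(n^(log_3 52)).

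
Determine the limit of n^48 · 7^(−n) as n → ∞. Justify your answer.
lim = 0

Exponentials with base > 1 dominate every fixed polynomial: for any fixed c, n^c / 7^n → 0 as n → ∞ (e.g. by the ratio test, or by writing 7^n = e^(n ln 7) and noting e^(n ln 7) / n^c → ∞). Hence n^48 · 7^(−n) = n^48 / 7^n → 0.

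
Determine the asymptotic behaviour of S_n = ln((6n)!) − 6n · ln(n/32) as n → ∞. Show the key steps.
S_n ~ 6n · (ln 192 − 1) + O(ln n)

Stirling: ln((6n)!) = 6n ln(6n) − 6n + O(ln n).
  S_n = 6n ln(6n) − 6n − 6n ln(n/32) + O(ln n)
      = 6n ln(6n) − 6n ln n + 6n ln 32 − 6n + O(ln n)
      = 6n ln 6 + 6n ln 32 − 6n + O(ln n)
      = 6n (ln 192 − 1) + O(ln n).
Numerically ln(192) − 1 ≈ 4.2575.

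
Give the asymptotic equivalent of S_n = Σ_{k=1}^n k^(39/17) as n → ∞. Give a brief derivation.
S_n ~ (17/56) · n^(56/17)

Integral comparison: Σ_{k=1}^n k^(39/17) = ∫_0^n x^(39/17) dx + O(n^(39/17)). The integral is n^(1 + 39/17) / (1 + 39/17) = n^((39+17)/17) / ((39+17)/17) = (17/56) · n^(56/17).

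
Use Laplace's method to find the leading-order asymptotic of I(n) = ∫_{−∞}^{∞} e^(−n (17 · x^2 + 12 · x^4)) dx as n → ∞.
I(n) ~ sqrt(π/(17n))

φ(x) = 17 · x^2 + 12 · x^4 has its unique global minimum at x* = 0 (since φ'(x) = 34x + 48x^3 = 0 only at x = 0 for real x with both coefficients positive, and φ → ∞ as |x| → ∞). At x* = 0, φ(0) = 0 and φ''(0) = 34. Laplace's method then gives
  I(n) ~ sqrt(2π / (n · φ''(0))) · e^(−n φ(0)) = sqrt(2π / (34n)) = sqrt(π/(17n)).
The 12 · x^4 term contributes only at subleading order (an O(1/n) relative correction).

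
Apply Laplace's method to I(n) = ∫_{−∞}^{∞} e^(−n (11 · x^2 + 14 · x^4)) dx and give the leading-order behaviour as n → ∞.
I(n) ~ sqrt(π/(11n))

φ(x) = 11 · x^2 + 14 · x^4 has its unique global minimum at x* = 0 (since φ'(x) = 22x + 56x^3 = 0 only at x = 0 for real x with both coefficients positive, and φ → ∞ as |x| → ∞). At x* = 0, φ(0) = 0 and φ''(0) = 22. Laplace's method then gives
  I(n) ~ sqrt(2π / (n · φ''(0))) · e^(−n φ(0)) = sqrt(2π / (22n)) = sqrt(π/(11n)).
The 14 · x^4 term contributes only at subleading order (an O(1/n) relative correction).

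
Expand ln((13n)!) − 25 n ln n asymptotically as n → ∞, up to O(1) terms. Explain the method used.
ln((13n)!) − 25 n ln n = −12 n ln n + 13(ln 13 − 1) n + (1/2) ln(2π·13n) + O(1/n)

Stirling: ln((13n)!) = 13n ln(13n) − 13n + (1/2) ln(2π·13n) + O(1/n).
Expand 13n ln(13n) = 13n (ln n + ln 13) = 13n ln n + 13n ln 13.
Subtract 25n ln n: leading term is (13 − 25) n ln n = −12 n ln n. The next term is 13n ln 13 − 13n = 13(ln 13 − 1) n. Then the (1/2) ln(2π·13n) correction.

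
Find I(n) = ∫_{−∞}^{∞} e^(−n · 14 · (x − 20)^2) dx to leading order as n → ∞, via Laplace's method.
I(n) = sqrt(π/(14n))

Here φ(x) = 14 · (x − 20)^2 has its unique minimum at x* = 20 with φ(x*) = 0 and φ''(x*) = 28. Laplace's method gives
  I(n) ~ e^(−n φ(x*)) · sqrt(2π / (n · φ''(x*))) = sqrt(2π / (28n)) = sqrt(π/(14n)).
This is exact: substituting u = (x − 20)·sqrt(14n) gives I(n) = (1/sqrt(14n)) ∫_{−∞}^{∞} e^(−u^2) du = sqrt(π/(14n)).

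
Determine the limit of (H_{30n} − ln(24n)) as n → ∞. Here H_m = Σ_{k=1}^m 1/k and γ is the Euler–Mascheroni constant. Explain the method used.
lim = ln(5/4) + γ

By Euler-Maclaurin, H_m = ln m + γ + O(1/m). So
  H_{30n} − ln(24n) = ln(30n) + γ − ln(24n) + O(1/n)
                       = ln(30/24) + γ + O(1/n).
Hence the limit is ln(30/24) + γ (= ln(5/4)).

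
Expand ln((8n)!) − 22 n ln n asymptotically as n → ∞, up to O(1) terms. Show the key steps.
ln((8n)!) − 22 n ln n = −14 n ln n + 8(ln 8 − 1) n + (1/2) ln(2π·8n) + O(1/n)

Stirling: ln((8n)!) = 8n ln(8n) − 8n + (1/2) ln(2π·8n) + O(1/n).
Expand 8n ln(8n) = 8n (ln n + ln 8) = 8n ln n + 8n ln 8.
Subtract 22n ln n: leading term is (8 − 22) n ln n = −14 n ln n. The next term is 8n ln 8 − 8n = 8(ln 8 − 1) n. Then the (1/2) ln(2π·8n) correction.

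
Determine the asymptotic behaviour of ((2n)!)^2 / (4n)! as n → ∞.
((2n)!)^2/(4n)! ~ ((2π·2n)^(1/2) / sqrt(2)) · 2^(−2·2n)  →  0

Write N = 2n. Stirling: N! ~ sqrt(2π N)(N/e)^N and (2N)! ~ sqrt(2π·2N)·(2N/e)^(2N).
  (N!)^2/(2N)! ~ (2π N)^(2/2) (N/e)^(2N) / [sqrt(2π·2N) (2N/e)^(2N)]
     = (2π N)^(2/2) / sqrt(2π·2N) · (N/(2N))^(2N)
     = (2π N)^((2−1)/2) / sqrt(2) · 2^(−2N).
Since 2^2 > 1, the factor 2^(−2N) decays exponentially, so the ratio → 0. Substituting N = 2n gives the stated form.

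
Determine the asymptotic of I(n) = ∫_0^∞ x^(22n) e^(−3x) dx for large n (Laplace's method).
I(n) ~ (sqrt(2π·22n) / 3) · (22n/(3e))^(22n)

Write the integrand as exp(22n ln x − 3x) and set f(x) = 22n ln x − 3x. Then f'(x) = 22n/x − 3 = 0 at x* = 22n/3, and f''(x*) = −22n/x*^2 = −3^2/(22n). Laplace's method (interior maximum) gives
  I(n) ~ e^(f(x*)) · sqrt(2π / |f''(x*)|)
        = exp(22n ln(22n/3) − 22n) · sqrt(2π · 22n / 3^2)
        = (22n/3)^(22n) e^(−22n) · sqrt(2π·22n) / 3
        = (sqrt(2π·22n) / 3) · (22n/(3e))^(22n).
This matches Γ(22n+1)/3^(22n+1) with Stirling applied to Γ.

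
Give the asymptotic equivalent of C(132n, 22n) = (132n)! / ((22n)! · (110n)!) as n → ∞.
C(132n, 22n) ~ (46656/3125)^(22n) · sqrt(3/(5π·22n))

Write N = 22n. Apply Stirling to each factorial:
  (6N)! ~ sqrt(2π·6N) · (6N/e)^(6N),
  N! ~ sqrt(2π N) · (N/e)^N,
  (5N)! ~ sqrt(2π·5N) · (5N/e)^(5N).
The exponential factors combine to (6N)^(6N) / (N^N · (5N)^(5N)) = 6^(6N)/5^(5N) = (6^6/5^5)^N = (46656/3125)^N.
The square-root prefactors combine to sqrt(2π·6N) / (sqrt(2π N)·sqrt(2π·5N)) = sqrt(6 / (2π·5·N)) = sqrt(3/(5π·22n)).
Substituting N = 22n: C(132n, 22n) ~ (46656/3125)^(22n) · sqrt(3/(5π·22n)).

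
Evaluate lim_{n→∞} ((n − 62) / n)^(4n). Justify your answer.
lim = e^(−248)

Rewrite as (1 − 62/n)^(4n). By the standard limit (1 + x/n)^n → e^x, we have (1 − 62/n)^n → e^(−62), and raising to the 4th power gives e^(−248).
More precisely, ln[(1 − 62/n)^(4n)] = 4n · ln(1 − 62/n) = 4n · (-62/n + O(1/n^2)) = -248 + O(1/n) → -248.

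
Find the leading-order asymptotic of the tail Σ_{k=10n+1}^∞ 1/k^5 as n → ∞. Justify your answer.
Σ_{k>10n} 1/k^5 ~ 1/(4 · (10n)^4)

Compare to the integral: ∫_{10n}^∞ x^(−5) dx = [−x^(−4)/4]_{10n}^∞ = 1/((5−1)·(10n)^4). Euler-Maclaurin then gives
  Σ_{k>10n} 1/k^5 = ∫_{10n}^∞ dx/x^5 − 1/(2·(10n)^5) + O(1/(10n)^6).
(Equivalently this is ζ(5) − Σ_{k≤10n} 1/k^5.)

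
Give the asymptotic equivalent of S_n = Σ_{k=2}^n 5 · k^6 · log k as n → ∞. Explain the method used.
S_n ~ 5 · n^7 log n / 7 − 5 · n^7 / 49

By integral comparison, S_n = ∫_1^n 5 · x^6 · log x dx + O(n^6 · log n). For the integral, ∫ x^6 log x dx = n^7 log n / 7 − n^7/49 (integration by parts). Hence S_n ~ 5 · n^7 log n / 7 − 5 · n^7 / 49.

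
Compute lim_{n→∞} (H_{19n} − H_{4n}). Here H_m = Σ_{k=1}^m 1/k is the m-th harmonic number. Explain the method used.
lim = ln(19/4)

Euler-Maclaurin gives H_m = ln m + γ + 1/(2m) + O(1/m^2). The γ and O(1/m) terms cancel in the difference:
  H_{19n} − H_{4n} = ln(19n) − ln(4n) + O(1/n) = ln(19/4) + O(1/n).
Hence the limit is ln(19/4).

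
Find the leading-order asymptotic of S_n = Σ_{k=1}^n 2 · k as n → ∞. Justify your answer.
S_n ~ n^2

By integral comparison (Euler-Maclaurin), Σ_{k=1}^n 2 · k = 2 · ∫_0^n x^1 dx + O(n) = 2 · n^2/2 = n^2 + O(n). (Equivalently, Faulhaber's formula gives the same leading term.)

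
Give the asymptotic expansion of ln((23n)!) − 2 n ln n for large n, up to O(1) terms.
ln((23n)!) − 2 n ln n = 21 n ln n + 23(ln 23 − 1) n + (1/2) ln(2π·23n) + O(1/n)

Stirling: ln((23n)!) = 23n ln(23n) − 23n + (1/2) ln(2π·23n) + O(1/n).
Expand 23n ln(23n) = 23n (ln n + ln 23) = 23n ln n + 23n ln 23.
Subtract 2n ln n: leading term is (23 − 2) n ln n = 21 n ln n. The next term is 23n ln 23 − 23n = 23(ln 23 − 1) n. Then the (1/2) ln(2π·23n) correction.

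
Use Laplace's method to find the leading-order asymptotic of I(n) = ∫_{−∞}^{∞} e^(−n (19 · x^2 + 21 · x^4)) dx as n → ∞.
I(n) ~ sqrt(π/(19n))

φ(x) = 19 · x^2 + 21 · x^4 has its unique global minimum at x* = 0 (since φ'(x) = 38x + 84x^3 = 0 only at x = 0 for real x with both coefficients positive, and φ → ∞ as |x| → ∞). At x* = 0, φ(0) = 0 and φ''(0) = 38. Laplace's method then gives
  I(n) ~ sqrt(2π / (n · φ''(0))) · e^(−n φ(0)) = sqrt(2π / (38n)) = sqrt(π/(19n)).
The 21 · x^4 term contributes only at subleading order (an O(1/n) relative correction).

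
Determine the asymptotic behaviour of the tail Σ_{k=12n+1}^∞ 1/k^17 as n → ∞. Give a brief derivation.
Σ_{k>12n} 1/k^17 ~ 1/(16 · (12n)^16)

Compare to the integral: ∫_{12n}^∞ x^(−17) dx = [−x^(−16)/16]_{12n}^∞ = 1/((17−1)·(12n)^16). Euler-Maclaurin then gives
  Σ_{k>12n} 1/k^17 = ∫_{12n}^∞ dx/x^17 − 1/(2·(12n)^17) + O(1/(12n)^18).
(Equivalently this is ζ(17) − Σ_{k≤12n} 1/k^17.)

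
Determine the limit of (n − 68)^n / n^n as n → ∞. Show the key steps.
lim = e^(−68)

Rewrite as (1 − 68/n)^(n). By the standard limit (1 + x/n)^n → e^x, we have (1 − 68/n)^n → e^(−68), and raising to the 1st power gives e^(−68).
More precisely, ln[(1 − 68/n)^(n)] = n · ln(1 − 68/n) = n · (-68/n + O(1/n^2)) = -68 + O(1/n) → -68.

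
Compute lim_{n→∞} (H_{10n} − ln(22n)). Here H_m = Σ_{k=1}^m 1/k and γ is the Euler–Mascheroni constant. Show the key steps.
lim = ln(5/11) + γ

By Euler-Maclaurin, H_m = ln m + γ + O(1/m). So
  H_{10n} − ln(22n) = ln(10n) + γ − ln(22n) + O(1/n)
                       = ln(10/22) + γ + O(1/n).
Hence the limit is ln(10/22) + γ (= ln(5/11)).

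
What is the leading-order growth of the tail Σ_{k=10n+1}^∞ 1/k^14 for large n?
Σ_{k>10n} 1/k^14 ~ 1/(13 · (10n)^13)

Compare to the integral: ∫_{10n}^∞ x^(−14) dx = [−x^(−13)/13]_{10n}^∞ = 1/((14−1)·(10n)^13). Euler-Maclaurin then gives
  Σ_{k>10n} 1/k^14 = ∫_{10n}^∞ dx/x^14 − 1/(2·(10n)^14) + O(1/(10n)^15).
(Equivalently this is ζ(14) − Σ_{k≤10n} 1/k^14.)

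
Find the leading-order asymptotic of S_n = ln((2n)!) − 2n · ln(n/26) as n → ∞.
S_n ~ 2n · (ln 52 − 1) + O(ln n)

Stirling: ln((2n)!) = 2n ln(2n) − 2n + O(ln n).
  S_n = 2n ln(2n) − 2n − 2n ln(n/26) + O(ln n)
      = 2n ln(2n) − 2n ln n + 2n ln 26 − 2n + O(ln n)
      = 2n ln 2 + 2n ln 26 − 2n + O(ln n)
      = 2n (ln 52 − 1) + O(ln n).
Numerically ln(52) − 1 ≈ 2.9512.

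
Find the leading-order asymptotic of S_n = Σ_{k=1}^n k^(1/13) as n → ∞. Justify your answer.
S_n ~ (13/14) · n^(14/13)

Integral comparison: Σ_{k=1}^n k^(1/13) = ∫_0^n x^(1/13) dx + O(n^(1/13)). The integral is n^(1 + 1/13) / (1 + 1/13) = n^((1+13)/13) / ((1+13)/13) = (13/14) · n^(14/13).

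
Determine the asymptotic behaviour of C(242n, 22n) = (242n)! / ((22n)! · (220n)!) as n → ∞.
C(242n, 22n) ~ (285311670611/10000000000)^(22n) · sqrt(11/(20π·22n))

Write N = 22n. Apply Stirling to each factorial:
  (11N)! ~ sqrt(2π·11N) · (11N/e)^(11N),
  N! ~ sqrt(2π N) · (N/e)^N,
  (10N)! ~ sqrt(2π·10N) · (10N/e)^(10N).
The exponential factors combine to (11N)^(11N) / (N^N · (10N)^(10N)) = 11^(11N)/10^(10N) = (11^11/10^10)^N = (285311670611/10000000000)^N.
The square-root prefactors combine to sqrt(2π·11N) / (sqrt(2π N)·sqrt(2π·10N)) = sqrt(11 / (2π·10·N)) = sqrt(11/(20π·22n)).
Substituting N = 22n: C(242n, 22n) ~ (285311670611/10000000000)^(22n) · sqrt(11/(20π·22n)).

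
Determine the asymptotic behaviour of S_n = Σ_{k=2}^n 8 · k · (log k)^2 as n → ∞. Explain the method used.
S_n ~ 4 · n^2 · (log n)^2

By integral comparison, S_n = ∫_1^n 8 · x · (log x)^2 dx + O(n · (log n)^2). For the integral, the leading term of ∫_1^n x^1 (log x)^2 dx is n^2/2 · (log n)^2 (by repeated integration by parts; each step lowers the log-exponent and produces a relatively O(1/log n) correction). Hence S_n ~ 4 · n^2 · (log n)^2.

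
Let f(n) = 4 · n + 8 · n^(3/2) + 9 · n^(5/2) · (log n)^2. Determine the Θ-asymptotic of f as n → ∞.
f(n) ∈ Θ(n^(5/2) · (log n)^2)

Compare the terms by growth order. For large n, n^a · (log n)^b dominates n^a' · (log n)^b' iff a > a', or (a = a' and b > b'). Ranking the 3 terms shows the dominant one is 9 · n^(5/2) · (log n)^2. Hence f(n) ∈ Θ(n^(5/2) · (log n)^2).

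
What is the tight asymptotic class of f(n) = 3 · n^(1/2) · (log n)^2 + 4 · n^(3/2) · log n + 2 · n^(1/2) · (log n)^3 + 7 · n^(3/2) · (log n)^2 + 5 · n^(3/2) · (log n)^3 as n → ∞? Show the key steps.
f(n) ∈ Θ(n^(3/2) · (log n)^3)

Compare the terms by growth order. For large n, n^a · (log n)^b dominates n^a' · (log n)^b' iff a > a', or (a = a' and b > b'). Ranking the 5 terms shows the dominant one is 5 · n^(3/2) · (log n)^3. Hence f(n) ∈ Θ(n^(3/2) · (log n)^3).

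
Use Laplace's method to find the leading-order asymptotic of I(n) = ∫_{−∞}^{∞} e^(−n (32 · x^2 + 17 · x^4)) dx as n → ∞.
I(n) ~ sqrt(π/(32n))

φ(x) = 32 · x^2 + 17 · x^4 has its unique global minimum at x* = 0 (since φ'(x) = 64x + 68x^3 = 0 only at x = 0 for real x with both coefficients positive, and φ → ∞ as |x| → ∞). At x* = 0, φ(0) = 0 and φ''(0) = 64. Laplace's method then gives
  I(n) ~ sqrt(2π / (n · φ''(0))) · e^(−n φ(0)) = sqrt(2π / (64n)) = sqrt(π/(32n)).
The 17 · x^4 term contributes only at subleading order (an O(1/n) relative correction).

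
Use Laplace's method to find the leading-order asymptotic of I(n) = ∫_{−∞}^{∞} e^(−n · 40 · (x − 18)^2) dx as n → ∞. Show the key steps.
I(n) = sqrt(π/(40n))

Here φ(x) = 40 · (x − 18)^2 has its unique minimum at x* = 18 with φ(x*) = 0 and φ''(x*) = 80. Laplace's method gives
  I(n) ~ e^(−n φ(x*)) · sqrt(2π / (n · φ''(x*))) = sqrt(2π / (80n)) = sqrt(π/(40n)).
This is exact: substituting u = (x − 18)·sqrt(40n) gives I(n) = (1/sqrt(40n)) ∫_{−∞}^{∞} e^(−u^2) du = sqrt(π/(40n)).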